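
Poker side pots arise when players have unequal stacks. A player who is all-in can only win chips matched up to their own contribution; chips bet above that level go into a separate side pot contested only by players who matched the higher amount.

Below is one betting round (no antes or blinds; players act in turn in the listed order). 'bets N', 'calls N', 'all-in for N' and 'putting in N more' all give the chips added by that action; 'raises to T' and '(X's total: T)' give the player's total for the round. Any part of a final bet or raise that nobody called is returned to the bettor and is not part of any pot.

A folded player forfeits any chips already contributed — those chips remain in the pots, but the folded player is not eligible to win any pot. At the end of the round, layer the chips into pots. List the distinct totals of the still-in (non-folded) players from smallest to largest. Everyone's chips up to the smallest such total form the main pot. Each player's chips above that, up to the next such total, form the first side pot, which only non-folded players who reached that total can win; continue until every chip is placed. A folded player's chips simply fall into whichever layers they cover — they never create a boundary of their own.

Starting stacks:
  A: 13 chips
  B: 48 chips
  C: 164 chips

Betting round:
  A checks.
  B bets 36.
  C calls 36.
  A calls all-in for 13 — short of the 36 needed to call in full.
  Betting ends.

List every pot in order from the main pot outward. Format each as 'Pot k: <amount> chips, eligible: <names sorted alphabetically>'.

Pot 1: 39 chips, eligible: A, B, C
Pot 2: 46 chips, eligible: B, C

Derivation:
Contributions: A=13, B=36, C=36
Pot levels (distinct totals of non-folded players): 13, 36
Layer 1-13: 13 each from A, B, C = 13*3 = 39 chips; eligible A, B, C
Layer 14-36: 23 each from B, C = 23*2 = 46 chips; eligible B, C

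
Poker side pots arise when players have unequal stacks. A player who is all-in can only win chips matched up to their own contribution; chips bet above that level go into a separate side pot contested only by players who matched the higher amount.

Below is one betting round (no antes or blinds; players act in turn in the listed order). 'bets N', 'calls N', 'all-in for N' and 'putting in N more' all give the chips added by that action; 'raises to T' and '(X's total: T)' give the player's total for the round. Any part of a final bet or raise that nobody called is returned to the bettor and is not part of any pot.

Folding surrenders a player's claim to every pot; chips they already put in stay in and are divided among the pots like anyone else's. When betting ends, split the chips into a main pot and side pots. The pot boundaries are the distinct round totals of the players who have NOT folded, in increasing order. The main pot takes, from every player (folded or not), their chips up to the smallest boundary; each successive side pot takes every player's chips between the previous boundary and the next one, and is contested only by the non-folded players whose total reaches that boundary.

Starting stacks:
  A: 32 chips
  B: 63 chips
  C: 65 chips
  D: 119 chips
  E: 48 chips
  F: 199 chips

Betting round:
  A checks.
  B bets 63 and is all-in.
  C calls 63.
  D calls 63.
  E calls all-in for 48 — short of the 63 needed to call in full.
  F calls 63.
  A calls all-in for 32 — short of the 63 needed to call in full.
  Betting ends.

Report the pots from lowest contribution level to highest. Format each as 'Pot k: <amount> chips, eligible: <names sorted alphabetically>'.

Contributions: A=32, B=63, C=63, D=63, E=48, F=63
Pot levels (distinct totals of non-folded players): 32, 48, 63
Layer 1-32: 32 each from A, B, C, D, E, F = 32*6 = 192 chips; eligible A, B, C, D, E, F
Layer 33-48: 16 each from B, C, D, E, F = 16*5 = 80 chips; eligible B, C, D, E, F
Layer 49-63: 15 each from B, C, D, F = 15*4 = 60 chips; eligible B, C, D, F

Pot 1: 192 chips, eligible: A, B, C, D, E, F
Pot 2: 80 chips, eligible: B, C, D, E, F
Pot 3: 60 chips, eligible: B, C, D, F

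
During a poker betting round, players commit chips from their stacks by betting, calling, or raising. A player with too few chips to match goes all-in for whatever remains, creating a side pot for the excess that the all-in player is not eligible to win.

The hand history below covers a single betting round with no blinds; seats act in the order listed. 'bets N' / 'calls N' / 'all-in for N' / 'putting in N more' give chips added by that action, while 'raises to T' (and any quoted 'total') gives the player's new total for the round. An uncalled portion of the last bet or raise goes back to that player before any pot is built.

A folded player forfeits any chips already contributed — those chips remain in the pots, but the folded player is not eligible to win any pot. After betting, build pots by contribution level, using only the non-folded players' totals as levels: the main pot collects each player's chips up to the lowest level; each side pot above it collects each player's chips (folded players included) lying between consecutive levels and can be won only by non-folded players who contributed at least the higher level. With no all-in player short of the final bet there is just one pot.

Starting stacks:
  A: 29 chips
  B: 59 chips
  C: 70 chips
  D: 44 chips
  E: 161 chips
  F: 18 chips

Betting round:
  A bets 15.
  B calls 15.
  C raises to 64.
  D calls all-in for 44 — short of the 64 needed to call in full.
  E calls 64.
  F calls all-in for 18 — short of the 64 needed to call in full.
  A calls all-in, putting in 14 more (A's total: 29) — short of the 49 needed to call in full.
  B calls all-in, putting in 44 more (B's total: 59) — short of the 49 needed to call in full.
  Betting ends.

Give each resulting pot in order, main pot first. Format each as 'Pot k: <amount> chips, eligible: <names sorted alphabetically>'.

Pot 1: 108 chips, eligible: A, B, C, D, E, F
Pot 2: 55 chips, eligible: A, B, C, D, E
Pot 3: 60 chips, eligible: B, C, D, E
Pot 4: 45 chips, eligible: B, C, E
Pot 5: 10 chips, eligible: C, E

Derivation:
Contributions: A=29, B=59, C=64, D=44, E=64, F=18
Pot levels (distinct totals of non-folded players): 18, 29, 44, 59, 64
Layer 1-18: 18 each from A, B, C, D, E, F = 18*6 = 108 chips; eligible A, B, C, D, E, F
Layer 19-29: 11 each from A, B, C, D, E = 11*5 = 55 chips; eligible A, B, C, D, E
Layer 30-44: 15 each from B, C, D, E = 15*4 = 60 chips; eligible B, C, D, E
Layer 45-59: 15 each from B, C, E = 15*3 = 45 chips; eligible B, C, E
Layer 60-64: 5 each from C, E = 5*2 = 10 chips; eligible C, E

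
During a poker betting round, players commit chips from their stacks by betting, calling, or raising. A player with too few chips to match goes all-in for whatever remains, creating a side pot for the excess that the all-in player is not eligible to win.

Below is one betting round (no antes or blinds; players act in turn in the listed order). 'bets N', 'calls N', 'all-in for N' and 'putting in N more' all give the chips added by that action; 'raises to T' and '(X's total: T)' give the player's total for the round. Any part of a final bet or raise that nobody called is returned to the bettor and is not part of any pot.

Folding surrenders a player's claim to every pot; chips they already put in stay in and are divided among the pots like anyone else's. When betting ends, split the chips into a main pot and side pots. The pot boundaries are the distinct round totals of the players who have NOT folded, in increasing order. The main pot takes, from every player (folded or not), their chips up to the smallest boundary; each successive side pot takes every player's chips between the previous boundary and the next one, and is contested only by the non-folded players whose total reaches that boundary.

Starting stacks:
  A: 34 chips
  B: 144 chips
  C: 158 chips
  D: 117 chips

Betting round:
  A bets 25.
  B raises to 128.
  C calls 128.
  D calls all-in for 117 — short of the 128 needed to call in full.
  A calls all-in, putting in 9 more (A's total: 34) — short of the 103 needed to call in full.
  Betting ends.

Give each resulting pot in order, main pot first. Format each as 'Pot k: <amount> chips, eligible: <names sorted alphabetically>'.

Pot 1: 136 chips, eligible: A, B, C, D
Pot 2: 249 chips, eligible: B, C, D
Pot 3: 22 chips, eligible: B, C

Derivation:
Contributions: A=34, B=128, C=128, D=117
Pot levels (distinct totals of non-folded players): 34, 117, 128
Layer 1-34: 34 each from A, B, C, D = 34*4 = 136 chips; eligible A, B, C, D
Layer 35-117: 83 each from B, C, D = 83*3 = 249 chips; eligible B, C, D
Layer 118-128: 11 each from B, C = 11*2 = 22 chips; eligible B, C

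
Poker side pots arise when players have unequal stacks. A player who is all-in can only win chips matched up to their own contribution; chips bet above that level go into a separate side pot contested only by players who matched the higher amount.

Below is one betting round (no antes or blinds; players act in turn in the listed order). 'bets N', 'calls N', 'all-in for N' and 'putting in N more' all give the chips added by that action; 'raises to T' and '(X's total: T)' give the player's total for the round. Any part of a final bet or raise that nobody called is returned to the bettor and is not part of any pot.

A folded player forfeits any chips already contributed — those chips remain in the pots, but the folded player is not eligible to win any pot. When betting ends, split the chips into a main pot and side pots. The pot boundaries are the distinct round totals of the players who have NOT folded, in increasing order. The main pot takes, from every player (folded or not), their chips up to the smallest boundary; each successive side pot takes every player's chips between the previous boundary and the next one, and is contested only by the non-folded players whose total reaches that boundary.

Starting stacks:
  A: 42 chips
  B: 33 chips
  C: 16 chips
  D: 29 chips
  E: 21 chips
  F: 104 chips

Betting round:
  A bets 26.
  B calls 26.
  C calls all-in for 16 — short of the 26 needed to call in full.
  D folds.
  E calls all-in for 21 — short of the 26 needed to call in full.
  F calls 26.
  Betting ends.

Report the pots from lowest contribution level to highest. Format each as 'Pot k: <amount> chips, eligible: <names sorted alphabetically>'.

Contributions: A=26, B=26, C=16, E=21, F=26
Folded: D
Pot levels (distinct totals of non-folded players): 16, 21, 26
Layer 1-16: 16 each from A, B, C, E, F = 16*5 = 80 chips; eligible A, B, C, E, F
Layer 17-21: 5 each from A, B, E, F = 5*4 = 20 chips; eligible A, B, E, F
Layer 22-26: 5 each from A, B, F = 5*3 = 15 chips; eligible A, B, F

Pot 1: 80 chips, eligible: A, B, C, E, F
Pot 2: 20 chips, eligible: A, B, E, F
Pot 3: 15 chips, eligible: A, B, F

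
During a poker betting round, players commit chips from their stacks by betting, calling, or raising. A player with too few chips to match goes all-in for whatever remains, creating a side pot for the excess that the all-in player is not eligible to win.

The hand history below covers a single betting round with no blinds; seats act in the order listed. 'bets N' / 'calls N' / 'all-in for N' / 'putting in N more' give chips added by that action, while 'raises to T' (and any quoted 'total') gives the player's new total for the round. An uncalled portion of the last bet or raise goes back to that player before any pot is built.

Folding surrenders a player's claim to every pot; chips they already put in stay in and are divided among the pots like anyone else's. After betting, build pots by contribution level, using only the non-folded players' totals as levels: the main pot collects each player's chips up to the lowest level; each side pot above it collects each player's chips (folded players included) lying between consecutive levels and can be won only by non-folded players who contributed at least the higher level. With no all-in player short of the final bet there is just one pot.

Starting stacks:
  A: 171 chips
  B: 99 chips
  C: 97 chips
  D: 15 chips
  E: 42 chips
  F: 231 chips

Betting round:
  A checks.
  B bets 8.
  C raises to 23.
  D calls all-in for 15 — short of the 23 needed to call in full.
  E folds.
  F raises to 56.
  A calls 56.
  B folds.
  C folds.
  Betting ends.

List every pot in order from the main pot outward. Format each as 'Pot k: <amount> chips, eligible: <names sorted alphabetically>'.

Contributions: A=56, B=8, C=23, D=15, F=56
Folded: B, C, E
Pot levels (distinct totals of non-folded players): 15, 56
Layer 1-15: A 15 + B 8 + C 15 + D 15 + F 15 = 68 chips; eligible A, D, F
Layer 16-56: A 41 + C 8 + F 41 = 90 chips; eligible A, F

Pot 1: 68 chips, eligible: A, D, F
Pot 2: 90 chips, eligible: A, F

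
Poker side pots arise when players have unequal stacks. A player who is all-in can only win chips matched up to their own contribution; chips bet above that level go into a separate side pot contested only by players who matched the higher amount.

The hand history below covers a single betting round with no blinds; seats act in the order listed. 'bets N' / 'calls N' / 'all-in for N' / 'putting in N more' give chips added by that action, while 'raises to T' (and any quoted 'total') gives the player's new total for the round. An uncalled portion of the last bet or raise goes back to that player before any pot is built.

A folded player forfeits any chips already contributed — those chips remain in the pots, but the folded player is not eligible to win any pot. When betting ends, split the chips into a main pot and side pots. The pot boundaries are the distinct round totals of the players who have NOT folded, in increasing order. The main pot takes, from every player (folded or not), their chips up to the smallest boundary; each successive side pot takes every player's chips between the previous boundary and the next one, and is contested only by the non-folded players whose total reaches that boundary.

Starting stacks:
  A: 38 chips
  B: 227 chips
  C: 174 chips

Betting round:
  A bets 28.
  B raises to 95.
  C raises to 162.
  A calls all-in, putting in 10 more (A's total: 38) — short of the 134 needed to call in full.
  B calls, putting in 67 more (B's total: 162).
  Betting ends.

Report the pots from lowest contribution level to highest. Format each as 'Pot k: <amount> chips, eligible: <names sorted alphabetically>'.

Pot 1: 114 chips, eligible: A, B, C
Pot 2: 248 chips, eligible: B, C

Derivation:
Contributions: A=38, B=162, C=162
Pot levels (distinct totals of non-folded players): 38, 162
Layer 1-38: 38 each from A, B, C = 38*3 = 114 chips; eligible A, B, C
Layer 39-162: 124 each from B, C = 124*2 = 248 chips; eligible B, C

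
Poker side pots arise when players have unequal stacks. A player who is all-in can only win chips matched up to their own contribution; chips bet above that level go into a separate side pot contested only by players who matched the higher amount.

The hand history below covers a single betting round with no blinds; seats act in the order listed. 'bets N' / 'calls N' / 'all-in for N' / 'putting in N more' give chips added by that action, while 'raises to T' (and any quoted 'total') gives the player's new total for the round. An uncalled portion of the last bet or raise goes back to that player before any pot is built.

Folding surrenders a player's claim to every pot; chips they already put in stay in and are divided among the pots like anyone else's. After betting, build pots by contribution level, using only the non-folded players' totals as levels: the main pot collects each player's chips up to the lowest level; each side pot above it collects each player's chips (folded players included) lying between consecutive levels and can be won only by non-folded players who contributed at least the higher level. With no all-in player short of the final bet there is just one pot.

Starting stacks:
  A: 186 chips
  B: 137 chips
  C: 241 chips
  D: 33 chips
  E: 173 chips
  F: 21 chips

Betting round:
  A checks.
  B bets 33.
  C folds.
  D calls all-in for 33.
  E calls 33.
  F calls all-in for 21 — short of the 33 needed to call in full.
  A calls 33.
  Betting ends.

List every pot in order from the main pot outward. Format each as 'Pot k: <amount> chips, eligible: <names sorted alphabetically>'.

Contributions: A=33, B=33, D=33, E=33, F=21
Folded: C
Pot levels (distinct totals of non-folded players): 21, 33
Layer 1-21: 21 each from A, B, D, E, F = 21*5 = 105 chips; eligible A, B, D, E, F
Layer 22-33: 12 each from A, B, D, E = 12*4 = 48 chips; eligible A, B, D, E

Pot 1: 105 chips, eligible: A, B, D, E, F
Pot 2: 48 chips, eligible: A, B, D, E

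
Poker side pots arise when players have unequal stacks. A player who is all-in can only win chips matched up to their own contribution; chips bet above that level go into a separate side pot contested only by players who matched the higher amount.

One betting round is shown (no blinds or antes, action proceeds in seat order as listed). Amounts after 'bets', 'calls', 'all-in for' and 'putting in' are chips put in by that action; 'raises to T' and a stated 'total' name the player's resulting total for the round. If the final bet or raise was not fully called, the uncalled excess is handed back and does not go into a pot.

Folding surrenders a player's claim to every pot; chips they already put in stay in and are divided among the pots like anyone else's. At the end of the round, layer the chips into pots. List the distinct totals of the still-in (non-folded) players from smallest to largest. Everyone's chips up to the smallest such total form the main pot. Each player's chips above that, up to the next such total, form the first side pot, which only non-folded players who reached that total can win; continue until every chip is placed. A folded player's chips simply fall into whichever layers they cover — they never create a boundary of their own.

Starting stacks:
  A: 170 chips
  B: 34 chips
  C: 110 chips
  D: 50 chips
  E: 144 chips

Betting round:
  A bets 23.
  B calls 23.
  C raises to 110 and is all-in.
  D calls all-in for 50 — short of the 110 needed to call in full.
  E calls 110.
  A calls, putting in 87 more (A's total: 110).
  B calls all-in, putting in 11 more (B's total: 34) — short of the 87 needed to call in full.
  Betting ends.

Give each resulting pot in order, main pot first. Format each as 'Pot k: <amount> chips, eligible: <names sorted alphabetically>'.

Contributions: A=110, B=34, C=110, D=50, E=110
Pot levels (distinct totals of non-folded players): 34, 50, 110
Layer 1-34: 34 each from A, B, C, D, E = 34*5 = 170 chips; eligible A, B, C, D, E
Layer 35-50: 16 each from A, C, D, E = 16*4 = 64 chips; eligible A, C, D, E
Layer 51-110: 60 each from A, C, E = 60*3 = 180 chips; eligible A, C, E

Pot 1: 170 chips, eligible: A, B, C, D, E
Pot 2: 64 chips, eligible: A, C, D, E
Pot 3: 180 chips, eligible: A, C, E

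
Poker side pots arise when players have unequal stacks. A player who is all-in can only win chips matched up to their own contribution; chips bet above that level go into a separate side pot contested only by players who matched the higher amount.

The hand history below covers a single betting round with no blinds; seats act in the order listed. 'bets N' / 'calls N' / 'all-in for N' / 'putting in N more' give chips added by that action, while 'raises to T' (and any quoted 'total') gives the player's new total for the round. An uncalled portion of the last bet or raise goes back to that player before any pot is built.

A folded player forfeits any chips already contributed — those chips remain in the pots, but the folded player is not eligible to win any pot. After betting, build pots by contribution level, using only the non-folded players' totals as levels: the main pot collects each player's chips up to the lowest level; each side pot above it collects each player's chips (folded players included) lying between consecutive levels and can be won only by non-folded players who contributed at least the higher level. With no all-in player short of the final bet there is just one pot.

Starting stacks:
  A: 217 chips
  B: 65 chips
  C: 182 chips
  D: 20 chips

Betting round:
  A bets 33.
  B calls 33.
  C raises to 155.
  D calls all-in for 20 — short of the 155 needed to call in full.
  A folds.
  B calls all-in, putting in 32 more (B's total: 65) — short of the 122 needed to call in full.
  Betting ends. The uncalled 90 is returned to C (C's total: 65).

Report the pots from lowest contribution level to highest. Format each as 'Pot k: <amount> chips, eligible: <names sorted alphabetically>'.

Contributions (after 90 returned to C): A=33, B=65, C=65, D=20
Folded: A
Pot levels (distinct totals of non-folded players): 20, 65
Layer 1-20: 20 each from A, B, C, D = 20*4 = 80 chips; eligible B, C, D
Layer 21-65: A 13 + B 45 + C 45 = 103 chips; eligible B, C

Pot 1: 80 chips, eligible: B, C, D
Pot 2: 103 chips, eligible: B, C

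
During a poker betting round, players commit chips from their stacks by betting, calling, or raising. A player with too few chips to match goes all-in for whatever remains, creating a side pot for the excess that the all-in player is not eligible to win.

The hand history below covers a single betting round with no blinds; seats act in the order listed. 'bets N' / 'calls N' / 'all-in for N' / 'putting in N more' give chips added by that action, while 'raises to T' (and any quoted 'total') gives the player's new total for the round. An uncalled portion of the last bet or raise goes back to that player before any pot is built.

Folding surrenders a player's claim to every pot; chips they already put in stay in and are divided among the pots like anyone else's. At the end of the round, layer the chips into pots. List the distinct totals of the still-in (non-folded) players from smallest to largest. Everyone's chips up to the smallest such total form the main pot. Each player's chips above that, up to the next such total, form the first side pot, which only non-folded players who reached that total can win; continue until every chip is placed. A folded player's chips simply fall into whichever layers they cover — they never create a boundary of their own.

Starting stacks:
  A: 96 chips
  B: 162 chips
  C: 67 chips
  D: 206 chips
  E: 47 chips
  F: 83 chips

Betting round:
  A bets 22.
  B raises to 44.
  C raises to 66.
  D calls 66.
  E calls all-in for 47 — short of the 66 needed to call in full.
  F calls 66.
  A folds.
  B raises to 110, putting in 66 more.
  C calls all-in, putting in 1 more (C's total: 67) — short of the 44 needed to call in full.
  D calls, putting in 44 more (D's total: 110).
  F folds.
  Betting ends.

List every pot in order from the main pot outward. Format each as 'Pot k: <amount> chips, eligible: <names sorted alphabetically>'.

Contributions: A=22, B=110, C=67, D=110, E=47, F=66
Folded: A, F
Pot levels (distinct totals of non-folded players): 47, 67, 110
Layer 1-47: A 22 + B 47 + C 47 + D 47 + E 47 + F 47 = 257 chips; eligible B, C, D, E
Layer 48-67: B 20 + C 20 + D 20 + F 19 = 79 chips; eligible B, C, D
Layer 68-110: 43 each from B, D = 43*2 = 86 chips; eligible B, D

Pot 1: 257 chips, eligible: B, C, D, E
Pot 2: 79 chips, eligible: B, C, D
Pot 3: 86 chips, eligible: B, D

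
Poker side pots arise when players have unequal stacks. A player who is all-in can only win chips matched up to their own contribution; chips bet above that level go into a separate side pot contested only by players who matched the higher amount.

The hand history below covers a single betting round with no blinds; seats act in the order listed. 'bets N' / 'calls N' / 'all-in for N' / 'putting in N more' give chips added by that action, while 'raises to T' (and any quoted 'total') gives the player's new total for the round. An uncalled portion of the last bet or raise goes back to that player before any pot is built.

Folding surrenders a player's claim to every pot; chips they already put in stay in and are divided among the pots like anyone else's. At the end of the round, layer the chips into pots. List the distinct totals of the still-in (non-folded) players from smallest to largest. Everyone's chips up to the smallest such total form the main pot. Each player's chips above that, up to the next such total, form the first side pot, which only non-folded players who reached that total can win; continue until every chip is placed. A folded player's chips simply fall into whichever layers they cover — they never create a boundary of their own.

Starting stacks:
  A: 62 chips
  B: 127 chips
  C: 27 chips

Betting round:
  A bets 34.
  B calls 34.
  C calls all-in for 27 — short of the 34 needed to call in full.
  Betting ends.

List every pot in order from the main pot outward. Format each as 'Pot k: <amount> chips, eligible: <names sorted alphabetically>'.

Pot 1: 81 chips, eligible: A, B, C
Pot 2: 14 chips, eligible: A, B

Derivation:
Contributions: A=34, B=34, C=27
Pot levels (distinct totals of non-folded players): 27, 34
Layer 1-27: 27 each from A, B, C = 27*3 = 81 chips; eligible A, B, C
Layer 28-34: 7 each from A, B = 7*2 = 14 chips; eligible A, B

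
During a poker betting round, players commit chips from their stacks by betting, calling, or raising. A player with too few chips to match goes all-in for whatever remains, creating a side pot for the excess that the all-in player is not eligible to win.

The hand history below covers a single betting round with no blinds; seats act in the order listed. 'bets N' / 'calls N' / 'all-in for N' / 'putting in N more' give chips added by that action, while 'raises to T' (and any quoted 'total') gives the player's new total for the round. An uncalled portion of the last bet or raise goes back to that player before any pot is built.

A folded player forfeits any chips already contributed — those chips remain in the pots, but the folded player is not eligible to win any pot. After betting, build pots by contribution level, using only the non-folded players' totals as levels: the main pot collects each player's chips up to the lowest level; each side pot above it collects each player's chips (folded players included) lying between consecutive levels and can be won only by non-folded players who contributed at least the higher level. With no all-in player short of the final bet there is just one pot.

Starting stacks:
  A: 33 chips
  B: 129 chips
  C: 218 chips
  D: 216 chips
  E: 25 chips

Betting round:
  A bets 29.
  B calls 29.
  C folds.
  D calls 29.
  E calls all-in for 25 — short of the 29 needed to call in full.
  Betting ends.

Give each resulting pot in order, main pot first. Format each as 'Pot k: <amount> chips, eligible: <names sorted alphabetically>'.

Pot 1: 100 chips, eligible: A, B, D, E
Pot 2: 12 chips, eligible: A, B, D

Derivation:
Contributions: A=29, B=29, D=29, E=25
Folded: C
Pot levels (distinct totals of non-folded players): 25, 29
Layer 1-25: 25 each from A, B, D, E = 25*4 = 100 chips; eligible A, B, D, E
Layer 26-29: 4 each from A, B, D = 4*3 = 12 chips; eligible A, B, D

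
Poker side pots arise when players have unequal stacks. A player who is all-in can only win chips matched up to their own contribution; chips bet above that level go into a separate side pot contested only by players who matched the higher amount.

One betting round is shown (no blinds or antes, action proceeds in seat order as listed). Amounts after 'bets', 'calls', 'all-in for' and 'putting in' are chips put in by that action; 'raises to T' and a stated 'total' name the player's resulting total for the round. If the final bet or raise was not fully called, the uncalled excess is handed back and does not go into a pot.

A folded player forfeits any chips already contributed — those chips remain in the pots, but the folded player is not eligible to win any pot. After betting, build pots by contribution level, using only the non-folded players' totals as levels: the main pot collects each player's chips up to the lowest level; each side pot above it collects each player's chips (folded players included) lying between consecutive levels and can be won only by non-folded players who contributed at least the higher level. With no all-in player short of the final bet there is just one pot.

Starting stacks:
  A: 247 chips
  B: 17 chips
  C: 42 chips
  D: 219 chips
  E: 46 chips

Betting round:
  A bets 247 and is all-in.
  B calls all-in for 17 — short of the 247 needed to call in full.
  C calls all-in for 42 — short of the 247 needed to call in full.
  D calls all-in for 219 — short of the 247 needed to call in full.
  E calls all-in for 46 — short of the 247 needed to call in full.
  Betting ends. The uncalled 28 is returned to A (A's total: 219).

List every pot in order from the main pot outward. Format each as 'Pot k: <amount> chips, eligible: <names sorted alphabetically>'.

Contributions (after 28 returned to A): A=219, B=17, C=42, D=219, E=46
Pot levels (distinct totals of non-folded players): 17, 42, 46, 219
Layer 1-17: 17 each from A, B, C, D, E = 17*5 = 85 chips; eligible A, B, C, D, E
Layer 18-42: 25 each from A, C, D, E = 25*4 = 100 chips; eligible A, C, D, E
Layer 43-46: 4 each from A, D, E = 4*3 = 12 chips; eligible A, D, E
Layer 47-219: 173 each from A, D = 173*2 = 346 chips; eligible A, D

Pot 1: 85 chips, eligible: A, B, C, D, E
Pot 2: 100 chips, eligible: A, C, D, E
Pot 3: 12 chips, eligible: A, D, E
Pot 4: 346 chips, eligible: A, D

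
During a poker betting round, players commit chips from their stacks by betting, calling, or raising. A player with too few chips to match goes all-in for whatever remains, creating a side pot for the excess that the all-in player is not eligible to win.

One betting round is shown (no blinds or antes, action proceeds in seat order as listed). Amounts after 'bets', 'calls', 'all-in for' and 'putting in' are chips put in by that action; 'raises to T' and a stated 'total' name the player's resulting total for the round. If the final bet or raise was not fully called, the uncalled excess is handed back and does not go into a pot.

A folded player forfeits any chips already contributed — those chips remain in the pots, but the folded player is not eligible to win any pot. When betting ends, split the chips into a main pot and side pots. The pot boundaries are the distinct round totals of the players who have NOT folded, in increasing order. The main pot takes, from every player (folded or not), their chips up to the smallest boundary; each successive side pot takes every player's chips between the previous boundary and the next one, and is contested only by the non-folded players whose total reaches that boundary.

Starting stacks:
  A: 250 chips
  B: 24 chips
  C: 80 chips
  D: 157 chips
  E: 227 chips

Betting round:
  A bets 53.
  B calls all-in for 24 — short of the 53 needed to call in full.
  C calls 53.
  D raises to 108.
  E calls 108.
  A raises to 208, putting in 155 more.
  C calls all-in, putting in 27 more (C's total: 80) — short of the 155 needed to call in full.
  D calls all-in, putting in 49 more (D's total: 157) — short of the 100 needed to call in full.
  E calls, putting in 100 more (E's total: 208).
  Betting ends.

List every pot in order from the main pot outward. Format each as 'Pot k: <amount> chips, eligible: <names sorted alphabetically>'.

Contributions: A=208, B=24, C=80, D=157, E=208
Pot levels (distinct totals of non-folded players): 24, 80, 157, 208
Layer 1-24: 24 each from A, B, C, D, E = 24*5 = 120 chips; eligible A, B, C, D, E
Layer 25-80: 56 each from A, C, D, E = 56*4 = 224 chips; eligible A, C, D, E
Layer 81-157: 77 each from A, D, E = 77*3 = 231 chips; eligible A, D, E
Layer 158-208: 51 each from A, E = 51*2 = 102 chips; eligible A, E

Pot 1: 120 chips, eligible: A, B, C, D, E
Pot 2: 224 chips, eligible: A, C, D, E
Pot 3: 231 chips, eligible: A, D, E
Pot 4: 102 chips, eligible: A, E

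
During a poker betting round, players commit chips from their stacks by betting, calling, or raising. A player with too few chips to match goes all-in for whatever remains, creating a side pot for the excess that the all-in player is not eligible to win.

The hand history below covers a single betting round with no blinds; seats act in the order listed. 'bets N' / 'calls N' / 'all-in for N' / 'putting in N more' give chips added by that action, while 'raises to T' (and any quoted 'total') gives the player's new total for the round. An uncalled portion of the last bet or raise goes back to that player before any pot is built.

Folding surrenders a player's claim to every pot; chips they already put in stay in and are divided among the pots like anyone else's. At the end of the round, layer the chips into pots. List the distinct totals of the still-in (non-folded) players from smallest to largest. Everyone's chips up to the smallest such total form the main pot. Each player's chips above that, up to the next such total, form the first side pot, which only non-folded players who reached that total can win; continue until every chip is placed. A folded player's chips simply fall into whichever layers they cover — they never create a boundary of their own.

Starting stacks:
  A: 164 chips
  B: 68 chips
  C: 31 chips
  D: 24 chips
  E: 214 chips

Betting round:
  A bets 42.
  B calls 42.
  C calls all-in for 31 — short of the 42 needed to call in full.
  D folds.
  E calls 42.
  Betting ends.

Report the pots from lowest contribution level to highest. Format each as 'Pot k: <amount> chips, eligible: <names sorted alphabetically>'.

Pot 1: 124 chips, eligible: A, B, C, E
Pot 2: 33 chips, eligible: A, B, E

Derivation:
Contributions: A=42, B=42, C=31, E=42
Folded: D
Pot levels (distinct totals of non-folded players): 31, 42
Layer 1-31: 31 each from A, B, C, E = 31*4 = 124 chips; eligible A, B, C, E
Layer 32-42: 11 each from A, B, E = 11*3 = 33 chips; eligible A, B, E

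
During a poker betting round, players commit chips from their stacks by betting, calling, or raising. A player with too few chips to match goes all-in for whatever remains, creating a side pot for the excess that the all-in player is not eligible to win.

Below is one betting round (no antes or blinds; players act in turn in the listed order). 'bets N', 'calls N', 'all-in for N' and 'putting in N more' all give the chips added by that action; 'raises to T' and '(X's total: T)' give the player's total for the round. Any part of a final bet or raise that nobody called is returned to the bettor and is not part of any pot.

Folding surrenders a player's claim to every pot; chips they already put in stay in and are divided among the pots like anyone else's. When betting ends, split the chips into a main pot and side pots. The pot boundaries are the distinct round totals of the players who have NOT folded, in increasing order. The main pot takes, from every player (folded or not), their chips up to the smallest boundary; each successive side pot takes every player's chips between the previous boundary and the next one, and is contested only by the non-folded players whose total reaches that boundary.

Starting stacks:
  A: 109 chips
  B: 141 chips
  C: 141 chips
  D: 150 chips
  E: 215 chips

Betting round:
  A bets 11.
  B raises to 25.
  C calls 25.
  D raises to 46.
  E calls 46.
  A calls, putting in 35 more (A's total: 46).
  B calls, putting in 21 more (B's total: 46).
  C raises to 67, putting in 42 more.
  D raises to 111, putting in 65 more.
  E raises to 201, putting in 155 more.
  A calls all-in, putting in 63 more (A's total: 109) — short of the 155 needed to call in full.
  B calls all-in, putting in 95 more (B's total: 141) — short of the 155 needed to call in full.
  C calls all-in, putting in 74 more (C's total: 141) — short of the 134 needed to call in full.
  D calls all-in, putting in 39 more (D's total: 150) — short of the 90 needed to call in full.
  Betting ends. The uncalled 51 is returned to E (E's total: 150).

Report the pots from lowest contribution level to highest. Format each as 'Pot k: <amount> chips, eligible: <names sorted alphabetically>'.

Contributions (after 51 returned to E): A=109, B=141, C=141, D=150, E=150
Pot levels (distinct totals of non-folded players): 109, 141, 150
Layer 1-109: 109 each from A, B, C, D, E = 109*5 = 545 chips; eligible A, B, C, D, E
Layer 110-141: 32 each from B, C, D, E = 32*4 = 128 chips; eligible B, C, D, E
Layer 142-150: 9 each from D, E = 9*2 = 18 chips; eligible D, E

Pot 1: 545 chips, eligible: A, B, C, D, E
Pot 2: 128 chips, eligible: B, C, D, E
Pot 3: 18 chips, eligible: D, E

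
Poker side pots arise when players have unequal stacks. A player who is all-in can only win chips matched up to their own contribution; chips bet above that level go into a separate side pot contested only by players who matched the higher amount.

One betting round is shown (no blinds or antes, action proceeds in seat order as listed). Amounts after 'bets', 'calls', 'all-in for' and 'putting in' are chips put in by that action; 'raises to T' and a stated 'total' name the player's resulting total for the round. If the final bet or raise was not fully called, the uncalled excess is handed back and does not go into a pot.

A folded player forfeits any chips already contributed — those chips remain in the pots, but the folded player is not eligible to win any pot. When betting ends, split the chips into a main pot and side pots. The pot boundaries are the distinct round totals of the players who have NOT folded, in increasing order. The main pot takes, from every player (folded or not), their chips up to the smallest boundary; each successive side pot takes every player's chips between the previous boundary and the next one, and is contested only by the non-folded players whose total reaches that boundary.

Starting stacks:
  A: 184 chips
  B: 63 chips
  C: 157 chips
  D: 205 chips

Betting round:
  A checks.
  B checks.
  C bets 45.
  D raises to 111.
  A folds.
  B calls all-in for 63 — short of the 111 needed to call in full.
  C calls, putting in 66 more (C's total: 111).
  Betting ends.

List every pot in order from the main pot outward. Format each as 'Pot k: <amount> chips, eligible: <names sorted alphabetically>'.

Pot 1: 189 chips, eligible: B, C, D
Pot 2: 96 chips, eligible: C, D

Derivation:
Contributions: B=63, C=111, D=111
Folded: A
Pot levels (distinct totals of non-folded players): 63, 111
Layer 1-63: 63 each from B, C, D = 63*3 = 189 chips; eligible B, C, D
Layer 64-111: 48 each from C, D = 48*2 = 96 chips; eligible C, D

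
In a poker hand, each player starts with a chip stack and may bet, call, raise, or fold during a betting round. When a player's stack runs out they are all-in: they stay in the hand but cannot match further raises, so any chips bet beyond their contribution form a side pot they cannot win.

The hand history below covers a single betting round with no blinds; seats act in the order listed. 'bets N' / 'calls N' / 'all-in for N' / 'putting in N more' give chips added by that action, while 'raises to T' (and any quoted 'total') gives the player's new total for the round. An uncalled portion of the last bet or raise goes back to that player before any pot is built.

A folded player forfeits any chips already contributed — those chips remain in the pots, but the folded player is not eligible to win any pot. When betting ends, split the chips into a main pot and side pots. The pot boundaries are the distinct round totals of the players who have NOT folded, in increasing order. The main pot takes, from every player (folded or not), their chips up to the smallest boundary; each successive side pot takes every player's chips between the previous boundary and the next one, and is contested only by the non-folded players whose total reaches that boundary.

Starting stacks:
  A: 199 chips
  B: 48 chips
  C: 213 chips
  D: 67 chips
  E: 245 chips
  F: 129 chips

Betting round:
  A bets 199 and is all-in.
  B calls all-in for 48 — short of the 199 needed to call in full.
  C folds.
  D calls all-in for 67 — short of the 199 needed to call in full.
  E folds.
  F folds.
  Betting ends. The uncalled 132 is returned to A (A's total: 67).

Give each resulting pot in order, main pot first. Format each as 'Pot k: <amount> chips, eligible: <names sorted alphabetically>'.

Pot 1: 144 chips, eligible: A, B, D
Pot 2: 38 chips, eligible: A, D

Derivation:
Contributions (after 132 returned to A): A=67, B=48, D=67
Folded: C, E, F
Pot levels (distinct totals of non-folded players): 48, 67
Layer 1-48: 48 each from A, B, D = 48*3 = 144 chips; eligible A, B, D
Layer 49-67: 19 each from A, D = 19*2 = 38 chips; eligible A, D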